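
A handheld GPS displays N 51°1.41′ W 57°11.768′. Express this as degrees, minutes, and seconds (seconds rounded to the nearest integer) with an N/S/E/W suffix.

51°01′25″ N, 57°11′46″ W

Latitude: 1.41000′ → 1′ and 0.41000 × 60 = 24.60″
Lon: fractional minutes 0.76800 × 60 = 46.08″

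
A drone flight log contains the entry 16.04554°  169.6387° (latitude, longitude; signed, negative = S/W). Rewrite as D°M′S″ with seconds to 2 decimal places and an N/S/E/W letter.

Latitude: 0.045540 × 60 = 2.73240′ → 2′, remainder × 60 = 43.9440″
Lon: whole degrees 169; 38.32200′ → 38′ and 19.3200″

16°02′43.94″ N, 169°38′19.32″ E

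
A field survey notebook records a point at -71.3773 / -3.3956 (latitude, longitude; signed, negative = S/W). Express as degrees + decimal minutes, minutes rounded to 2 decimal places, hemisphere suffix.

71° 22.64′ S, 3° 23.74′ W

Latitude is negative → S; |value| = 71.377300
Latitude: 71° + 0.377300 × 60 = 71° 22.6380′
Longitude is negative → W; |value| = 3.395600
Lon: minutes = (3.395600 − 3) × 60 = 23.7360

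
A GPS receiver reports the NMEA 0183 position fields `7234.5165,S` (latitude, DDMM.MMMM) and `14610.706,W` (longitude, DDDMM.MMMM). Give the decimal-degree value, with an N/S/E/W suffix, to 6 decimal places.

φ: degrees = first 2 digits = 72, minutes = 34.5165; 72 + 34.5165/60 = 72.5752750
λ: split at 3 digits → 146° and 10.706′; 146 + 10.706/60 = 146.1784333

72.575275° S, 146.178433° W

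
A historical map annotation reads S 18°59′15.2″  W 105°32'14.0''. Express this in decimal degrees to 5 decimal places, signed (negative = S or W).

Lat: 18 + 59/60 + 15.2/3600 = 18.987556
S ⇒ negate
λ: 105° + 32/60 + 14/3600 = 105 + 0.533333 + 0.003889 = 105.537222
W → negative

-18.98756, -105.53722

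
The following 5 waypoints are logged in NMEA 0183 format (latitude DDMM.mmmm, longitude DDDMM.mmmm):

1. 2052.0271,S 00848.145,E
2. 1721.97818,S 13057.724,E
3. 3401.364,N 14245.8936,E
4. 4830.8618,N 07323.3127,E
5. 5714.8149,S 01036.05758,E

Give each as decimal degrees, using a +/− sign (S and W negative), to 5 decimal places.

Point 1:
  φ: split at 2 digits → 20° and 52.0271′; 20 + 52.0271/60 = 20.867118
  S → negative
  Longitude: degrees = first 3 digits = 8, minutes = 48.145; 8 + 48.145/60 = 8.802417
  E → positive
Point 2:
  Lat: degrees = first 2 digits = 17, minutes = 21.97818; 17 + 21.97818/60 = 17.366303
  S ⇒ negate
  Lon: split at 3 digits → 130° and 57.724′; 130 + 57.724/60 = 130.962067
  E → positive
Point 3:
  Lat: degrees = first 2 digits = 34, minutes = 1.364; 34 + 1.364/60 = 34.022733
  N → positive
  λ: degrees = first 3 digits = 142, minutes = 45.8936; 142 + 45.8936/60 = 142.764893
  E → positive
Point 4:
  φ: degrees = first 2 digits = 48, minutes = 30.8618; 48 + 30.8618/60 = 48.514363
  N ⇒ keep positive
  Longitude: degrees = first 3 digits = 73, minutes = 23.3127; 73 + 23.3127/60 = 73.388545
  E → positive
Point 5:
  Latitude: split at 2 digits → 57° and 14.8149′; 57 + 14.8149/60 = 57.246915
  hemisphere S, so the sign is −
  Longitude: split at 3 digits → 010° and 36.05758′; 10 + 36.05758/60 = 10.600960
  E → positive

1. -20.86712, 8.80242
2. -17.36630, 130.96207
3. 34.02273, 142.76489
4. 48.51436, 73.38855
5. -57.24692, 10.60096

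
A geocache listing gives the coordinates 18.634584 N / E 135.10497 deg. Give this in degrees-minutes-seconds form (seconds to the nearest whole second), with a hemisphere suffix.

φ: 0.634584° → 38.07504′; 0.07504 × 60 = 4.50″
λ: 0.104970 × 60 = 6.29820′ → 6′, remainder × 60 = 17.89″

18°38′5″ N, 135°06′18″ E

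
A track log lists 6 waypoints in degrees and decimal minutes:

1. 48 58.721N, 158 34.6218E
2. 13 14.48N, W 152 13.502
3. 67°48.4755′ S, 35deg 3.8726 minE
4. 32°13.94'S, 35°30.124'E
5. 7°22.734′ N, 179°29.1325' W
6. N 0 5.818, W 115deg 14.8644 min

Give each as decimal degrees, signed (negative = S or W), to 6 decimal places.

Point 1:
  Lat: 48 + 58.721/60 = 48.9786833
  N → positive
  Lon: 158 + 34.6218/60 = 158.5770300
  E ⇒ keep positive
Point 2:
  φ: 14.48′ = 0.241333°; total 13.2413333
  N ⇒ keep positive
  Longitude: 152 + 13.502/60 = 152.2250333
  hemisphere W, so the sign is −
Point 3:
  Latitude: 48.4755′ = 0.807925°; total 67.8079250
  S ⇒ negate
  λ: 3.8726′ = 0.064543°; total 35.0645433
  E ⇒ keep positive
Point 4:
  φ: 32 + 13.94/60 = 32.2323333
  S → negative
  λ: 30.124′ = 0.502067°; total 35.5020667
  E ⇒ keep positive
Point 5:
  Latitude: 22.734′ = 0.378900°; total 7.3789000
  N ⇒ keep positive
  Longitude: 29.1325′ = 0.485542°; total 179.4855417
  W ⇒ negate
Point 6:
  φ: 0 + 5.818/60 = 0.0969667
  N ⇒ keep positive
  λ: 14.8644′ = 0.247740°; total 115.2477400
  hemisphere W, so the sign is −

1. 48.978683, 158.577030
2. 13.241333, -152.225033
3. -67.807925, 35.064543
4. -32.232333, 35.502067
5. 7.378900, -179.485542
6. 0.096967, -115.247740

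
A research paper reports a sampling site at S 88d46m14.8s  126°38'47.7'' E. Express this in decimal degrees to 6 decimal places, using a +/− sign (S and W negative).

-88.770778, 126.646583

φ: 88 + 46/60 + 14.8/3600 = 88.7707778
S ⇒ negate
Longitude: 38′ + 47.7″ = 38.79500′; 126 + 38.79500/60 = 126.6465833
E ⇒ keep positive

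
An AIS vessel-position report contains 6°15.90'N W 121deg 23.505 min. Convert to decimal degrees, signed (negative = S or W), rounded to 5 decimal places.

Lat: 15.9′ = 0.265000°; total 6.265000
N → positive
Longitude: 121 + 23.505/60 = 121.391750
W ⇒ negate

6.26500, -121.39175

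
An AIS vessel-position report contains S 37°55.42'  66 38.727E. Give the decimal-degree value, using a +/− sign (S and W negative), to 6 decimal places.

-37.923667, 66.645450

Lat: 55.42′ = 0.923667°; total 37.9236667
hemisphere S, so the sign is −
λ: 66 + 38.727/60 = 66.6454500
E ⇒ keep positive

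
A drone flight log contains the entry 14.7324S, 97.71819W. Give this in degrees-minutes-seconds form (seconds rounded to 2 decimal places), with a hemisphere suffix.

Lat: 0.732400° → 43.94400′; 0.94400 × 60 = 56.6400″
Lon: whole degrees 97; 43.09140′ → 43′ and 5.4840″

14°43′56.64″ S, 97°43′5.48″ W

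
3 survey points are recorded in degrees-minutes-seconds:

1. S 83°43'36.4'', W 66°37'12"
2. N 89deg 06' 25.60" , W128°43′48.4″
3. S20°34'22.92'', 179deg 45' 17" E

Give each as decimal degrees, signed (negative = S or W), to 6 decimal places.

Point 1:
  Latitude: 83° + 43/60 + 36.4/3600 = 83 + 0.716667 + 0.010111 = 83.7267778
  hemisphere S, so the sign is −
  Longitude: 66° + 37/60 + 12/3600 = 66 + 0.616667 + 0.003333 = 66.6200000
  hemisphere W, so the sign is −
Point 2:
  Lat: 89 + 6/60 + 25.6/3600 = 89.1071111
  N ⇒ keep positive
  λ: 43′ + 48.4″ = 43.80667′; 128 + 43.80667/60 = 128.7301111
  W → negative
Point 3:
  Latitude: 20° + 34/60 + 22.92/3600 = 20 + 0.566667 + 0.006367 = 20.5730333
  S ⇒ negate
  λ: 179° + 45/60 + 17/3600 = 179 + 0.750000 + 0.004722 = 179.7547222
  E → positive

1. -83.726778, -66.620000
2. 89.107111, -128.730111
3. -20.573033, 179.754722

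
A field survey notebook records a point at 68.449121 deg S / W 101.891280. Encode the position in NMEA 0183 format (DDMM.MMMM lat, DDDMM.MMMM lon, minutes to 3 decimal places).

6826.947,S / 10153.477,W

φ: fractional part 0.449121 → 26.94726 minutes
Lon: fractional part 0.891280 → 53.47680 minutes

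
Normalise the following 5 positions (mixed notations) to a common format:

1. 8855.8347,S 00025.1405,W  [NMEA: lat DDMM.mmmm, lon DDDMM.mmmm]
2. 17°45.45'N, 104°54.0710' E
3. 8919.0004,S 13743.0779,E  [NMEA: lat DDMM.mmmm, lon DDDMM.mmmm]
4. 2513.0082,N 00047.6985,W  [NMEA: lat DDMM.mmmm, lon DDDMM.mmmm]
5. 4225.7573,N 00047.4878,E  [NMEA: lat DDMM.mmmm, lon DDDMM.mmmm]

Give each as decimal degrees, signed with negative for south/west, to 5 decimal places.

1. -88.93058, -0.41901
2. 17.75750, 104.90118
3. -89.31667, 137.71797
4. 25.21680, -0.79498
5. 42.42929, 0.79146

Point 1:
  φ: split at 2 digits → 88° and 55.8347′; 88 + 55.8347/60 = 88.930578
  S ⇒ negate
  λ: split at 3 digits → 000° and 25.1405′; 0 + 25.1405/60 = 0.419008
  W ⇒ negate
Point 2:
  Lat: 17 + 45.45/60 = 17.757500
  N → positive
  Longitude: 104 + 54.071/60 = 104.901183
  E → positive
Point 3:
  Lat: split at 2 digits → 89° and 19.0004′; 89 + 19.0004/60 = 89.316673
  S ⇒ negate
  Longitude: degrees = first 3 digits = 137, minutes = 43.0779; 137 + 43.0779/60 = 137.717965
  E → positive
Point 4:
  Latitude: split at 2 digits → 25° and 13.0082′; 25 + 13.0082/60 = 25.216803
  N ⇒ keep positive
  Longitude: degrees = first 3 digits = 0, minutes = 47.6985; 0 + 47.6985/60 = 0.794975
  hemisphere W, so the sign is −
Point 5:
  Latitude: degrees = first 2 digits = 42, minutes = 25.7573; 42 + 25.7573/60 = 42.429288
  N → positive
  λ: degrees = first 3 digits = 0, minutes = 47.4878; 0 + 47.4878/60 = 0.791463
  E → positive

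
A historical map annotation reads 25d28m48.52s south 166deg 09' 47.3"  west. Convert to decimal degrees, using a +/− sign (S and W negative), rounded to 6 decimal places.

Latitude: 25 + 28/60 + 48.52/3600 = 25.4801444
S ⇒ negate
Longitude: 166 + 9/60 + 47.3/3600 = 166.1631389
hemisphere W, so the sign is −

-25.480144, -166.163139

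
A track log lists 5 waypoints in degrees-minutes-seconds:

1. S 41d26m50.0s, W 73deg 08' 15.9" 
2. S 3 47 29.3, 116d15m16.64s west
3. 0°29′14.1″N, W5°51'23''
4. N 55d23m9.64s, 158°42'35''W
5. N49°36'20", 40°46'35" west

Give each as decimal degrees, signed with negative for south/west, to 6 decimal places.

1. -41.447222, -73.137750
2. -3.791472, -116.254622
3. 0.487250, -5.856389
4. 55.386011, -158.709722
5. 49.605556, -40.776389

Point 1:
  Lat: 41 + 26/60 + 50/3600 = 41.4472222
  S ⇒ negate
  λ: 8′ + 15.9″ = 8.26500′; 73 + 8.26500/60 = 73.1377500
  W → negative
Point 2:
  Lat: 3 + 47/60 + 29.3/3600 = 3.7914722
  S → negative
  λ: 116° + 15/60 + 16.64/3600 = 116 + 0.250000 + 0.004622 = 116.2546222
  W ⇒ negate
Point 3:
  φ: 29′ + 14.1″ = 29.23500′; 0 + 29.23500/60 = 0.4872500
  N ⇒ keep positive
  λ: 51′ + 23″ = 51.38333′; 5 + 51.38333/60 = 5.8563889
  W → negative
Point 4:
  φ: 23′ + 9.64″ = 23.16067′; 55 + 23.16067/60 = 55.3860111
  N → positive
  Longitude: 158° + 42/60 + 35/3600 = 158 + 0.700000 + 0.009722 = 158.7097222
  W → negative
Point 5:
  Latitude: 36′ + 20″ = 36.33333′; 49 + 36.33333/60 = 49.6055556
  N → positive
  λ: 40 + 46/60 + 35/3600 = 40.7763889
  W → negative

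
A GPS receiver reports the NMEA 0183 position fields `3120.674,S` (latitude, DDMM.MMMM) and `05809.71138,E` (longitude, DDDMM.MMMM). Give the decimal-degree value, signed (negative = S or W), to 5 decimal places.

Lat: split at 2 digits → 31° and 20.674′; 31 + 20.674/60 = 31.344567
S ⇒ negate
λ: split at 3 digits → 058° and 9.71138′; 58 + 9.71138/60 = 58.161856
E ⇒ keep positive

-31.34457, 58.16186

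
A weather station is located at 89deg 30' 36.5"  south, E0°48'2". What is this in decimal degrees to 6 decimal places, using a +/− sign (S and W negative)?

φ: 89° + 30/60 + 36.5/3600 = 89 + 0.500000 + 0.010139 = 89.5101389
hemisphere S, so the sign is −
λ: 48′ + 2″ = 48.03333′; 0 + 48.03333/60 = 0.8005556
E → positive

-89.510139, 0.800556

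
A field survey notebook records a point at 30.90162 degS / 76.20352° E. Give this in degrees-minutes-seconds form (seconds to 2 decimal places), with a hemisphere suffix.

30°54′5.83″ S, 76°12′12.67″ E

φ: whole degrees 30; 54.09720′ → 54′ and 5.8320″
Lon: 0.203520° → 12.21120′; 0.21120 × 60 = 12.6720″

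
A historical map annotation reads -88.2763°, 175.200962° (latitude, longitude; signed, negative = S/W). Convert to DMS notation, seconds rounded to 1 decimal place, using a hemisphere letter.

88°16′34.7″ S, 175°12′3.5″ E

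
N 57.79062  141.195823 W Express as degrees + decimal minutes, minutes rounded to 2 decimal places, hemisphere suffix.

57° 47.44′ N, 141° 11.75′ W

Lat: minutes = (57.790620 − 57) × 60 = 47.4372
λ: 141° + 0.195823 × 60 = 141° 11.7494′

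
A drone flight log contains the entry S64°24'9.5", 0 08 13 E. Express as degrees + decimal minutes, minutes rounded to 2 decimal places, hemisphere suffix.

Lat: seconds/60 = 0.15833; minutes = 24 + 0.15833 = 24.1583
λ: 8 + 13/60 = 8.2167′

64° 24.16′ S, 0° 8.22′ E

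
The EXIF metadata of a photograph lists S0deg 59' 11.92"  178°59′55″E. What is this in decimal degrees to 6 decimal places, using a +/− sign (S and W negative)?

-0.986644, 178.998611

φ: 0° + 59/60 + 11.92/3600 = 0 + 0.983333 + 0.003311 = 0.9866444
hemisphere S, so the sign is −
Lon: 59′ + 55″ = 59.91667′; 178 + 59.91667/60 = 178.9986111
E → positive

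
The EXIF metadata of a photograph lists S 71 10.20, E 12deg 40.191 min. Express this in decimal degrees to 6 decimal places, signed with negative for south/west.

Lat: 10.2′ = 0.170000°; total 71.1700000
S → negative
Longitude: 40.191′ = 0.669850°; total 12.6698500
E → positive

-71.170000, 12.669850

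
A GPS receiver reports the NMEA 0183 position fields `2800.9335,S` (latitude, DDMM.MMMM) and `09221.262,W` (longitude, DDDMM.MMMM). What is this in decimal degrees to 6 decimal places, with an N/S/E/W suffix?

28.015558° S, 92.354367° W

φ: split at 2 digits → 28° and 0.9335′; 28 + 0.9335/60 = 28.0155583
Longitude: split at 3 digits → 092° and 21.262′; 92 + 21.262/60 = 92.3543667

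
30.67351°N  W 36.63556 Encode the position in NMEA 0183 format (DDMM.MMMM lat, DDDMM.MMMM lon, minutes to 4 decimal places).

Latitude: 30° + 0.673510 × 60 = 30° 40.410600′
Longitude: minutes = (36.635560 − 36) × 60 = 38.133600

3040.4106,N / 03638.1336,W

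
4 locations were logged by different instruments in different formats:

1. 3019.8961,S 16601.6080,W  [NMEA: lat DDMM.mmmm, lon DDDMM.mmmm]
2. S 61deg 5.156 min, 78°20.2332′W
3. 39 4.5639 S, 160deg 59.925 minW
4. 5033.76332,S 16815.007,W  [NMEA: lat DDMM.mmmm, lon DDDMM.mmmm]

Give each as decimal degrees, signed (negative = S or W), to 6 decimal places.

Point 1:
  Latitude: degrees = first 2 digits = 30, minutes = 19.8961; 30 + 19.8961/60 = 30.3316017
  S → negative
  Lon: degrees = first 3 digits = 166, minutes = 1.608; 166 + 1.608/60 = 166.0268000
  W → negative
Point 2:
  Lat: 5.156′ = 0.085933°; total 61.0859333
  S → negative
  Lon: 20.2332′ = 0.337220°; total 78.3372200
  hemisphere W, so the sign is −
Point 3:
  Latitude: 4.5639′ = 0.076065°; total 39.0760650
  hemisphere S, so the sign is −
  Longitude: 160 + 59.925/60 = 160.9987500
  W → negative
Point 4:
  φ: degrees = first 2 digits = 50, minutes = 33.76332; 50 + 33.76332/60 = 50.5627220
  hemisphere S, so the sign is −
  Lon: degrees = first 3 digits = 168, minutes = 15.007; 168 + 15.007/60 = 168.2501167
  hemisphere W, so the sign is −

1. -30.331602, -166.026800
2. -61.085933, -78.337220
3. -39.076065, -160.998750
4. -50.562722, -168.250117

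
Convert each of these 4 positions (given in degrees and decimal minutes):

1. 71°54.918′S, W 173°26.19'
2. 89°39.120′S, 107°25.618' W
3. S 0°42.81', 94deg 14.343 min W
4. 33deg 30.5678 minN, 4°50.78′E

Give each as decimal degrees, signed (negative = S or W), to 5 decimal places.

1. -71.91530, -173.43650
2. -89.65200, -107.42697
3. -0.71350, -94.23905
4. 33.50946, 4.84633

Point 1:
  Lat: 54.918′ = 0.915300°; total 71.915300
  S → negative
  Longitude: 26.19′ = 0.436500°; total 173.436500
  W ⇒ negate
Point 2:
  Latitude: 89 + 39.12/60 = 89.652000
  hemisphere S, so the sign is −
  Lon: 25.618′ = 0.426967°; total 107.426967
  W ⇒ negate
Point 3:
  φ: 42.81′ = 0.713500°; total 0.713500
  hemisphere S, so the sign is −
  Longitude: 94 + 14.343/60 = 94.239050
  W → negative
Point 4:
  Lat: 30.5678′ = 0.509463°; total 33.509463
  N → positive
  Longitude: 50.78′ = 0.846333°; total 4.846333
  E → positive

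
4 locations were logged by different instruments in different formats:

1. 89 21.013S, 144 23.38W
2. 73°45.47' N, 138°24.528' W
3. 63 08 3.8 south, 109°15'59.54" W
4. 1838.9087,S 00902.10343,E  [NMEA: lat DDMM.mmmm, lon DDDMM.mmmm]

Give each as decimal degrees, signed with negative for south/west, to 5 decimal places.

Point 1:
  Lat: 89 + 21.013/60 = 89.350217
  S ⇒ negate
  Longitude: 23.38′ = 0.389667°; total 144.389667
  W → negative
Point 2:
  Latitude: 45.47′ = 0.757833°; total 73.757833
  N → positive
  Longitude: 138 + 24.528/60 = 138.408800
  hemisphere W, so the sign is −
Point 3:
  Lat: 63° + 8/60 + 3.8/3600 = 63 + 0.133333 + 0.001056 = 63.134389
  S → negative
  Lon: 109° + 15/60 + 59.54/3600 = 109 + 0.250000 + 0.016539 = 109.266539
  W → negative
Point 4:
  φ: degrees = first 2 digits = 18, minutes = 38.9087; 18 + 38.9087/60 = 18.648478
  hemisphere S, so the sign is −
  λ: degrees = first 3 digits = 9, minutes = 2.10343; 9 + 2.10343/60 = 9.035057
  E ⇒ keep positive

1. -89.35022, -144.38967
2. 73.75783, -138.40880
3. -63.13439, -109.26654
4. -18.64848, 9.03506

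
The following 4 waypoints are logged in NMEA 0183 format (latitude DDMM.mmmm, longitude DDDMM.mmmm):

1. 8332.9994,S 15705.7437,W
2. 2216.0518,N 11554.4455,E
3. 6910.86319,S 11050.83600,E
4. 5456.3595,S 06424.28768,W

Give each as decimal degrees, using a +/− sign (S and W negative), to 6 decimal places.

Point 1:
  Latitude: degrees = first 2 digits = 83, minutes = 32.9994; 83 + 32.9994/60 = 83.5499900
  hemisphere S, so the sign is −
  Lon: degrees = first 3 digits = 157, minutes = 5.7437; 157 + 5.7437/60 = 157.0957283
  W → negative
Point 2:
  φ: split at 2 digits → 22° and 16.0518′; 22 + 16.0518/60 = 22.2675300
  N ⇒ keep positive
  Longitude: split at 3 digits → 115° and 54.4455′; 115 + 54.4455/60 = 115.9074250
  E → positive
Point 3:
  φ: degrees = first 2 digits = 69, minutes = 10.86319; 69 + 10.86319/60 = 69.1810532
  S ⇒ negate
  Lon: split at 3 digits → 110° and 50.836′; 110 + 50.836/60 = 110.8472667
  E → positive
Point 4:
  Lat: split at 2 digits → 54° and 56.3595′; 54 + 56.3595/60 = 54.9393250
  S → negative
  Longitude: split at 3 digits → 064° and 24.28768′; 64 + 24.28768/60 = 64.4047947
  W ⇒ negate

1. -83.549990, -157.095728
2. 22.267530, 115.907425
3. -69.181053, 110.847267
4. -54.939325, -64.404795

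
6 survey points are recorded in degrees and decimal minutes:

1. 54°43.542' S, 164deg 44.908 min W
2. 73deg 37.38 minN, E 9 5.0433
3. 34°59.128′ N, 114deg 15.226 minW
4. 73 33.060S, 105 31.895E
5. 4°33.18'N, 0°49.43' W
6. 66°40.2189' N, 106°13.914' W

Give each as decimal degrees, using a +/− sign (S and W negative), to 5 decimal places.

1. -54.72570, -164.74847
2. 73.62300, 9.08406
3. 34.98547, -114.25377
4. -73.55100, 105.53158
5. 4.55300, -0.82383
6. 66.67032, -106.23190

Point 1:
  Lat: 54 + 43.542/60 = 54.725700
  S ⇒ negate
  Lon: 44.908′ = 0.748467°; total 164.748467
  hemisphere W, so the sign is −
Point 2:
  Latitude: 73 + 37.38/60 = 73.623000
  N → positive
  Longitude: 5.0433′ = 0.084055°; total 9.084055
  E ⇒ keep positive
Point 3:
  Latitude: 34 + 59.128/60 = 34.985467
  N ⇒ keep positive
  Lon: 15.226′ = 0.253767°; total 114.253767
  W → negative
Point 4:
  Lat: 33.06′ = 0.551000°; total 73.551000
  S ⇒ negate
  Longitude: 105 + 31.895/60 = 105.531583
  E ⇒ keep positive
Point 5:
  φ: 33.18′ = 0.553000°; total 4.553000
  N → positive
  Lon: 49.43′ = 0.823833°; total 0.823833
  hemisphere W, so the sign is −
Point 6:
  Latitude: 66 + 40.2189/60 = 66.670315
  N → positive
  Lon: 13.914′ = 0.231900°; total 106.231900
  W → negative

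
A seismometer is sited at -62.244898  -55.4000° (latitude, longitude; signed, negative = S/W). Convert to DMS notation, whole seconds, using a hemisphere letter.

62°14′42″ S, 55°24′0″ W

Latitude is negative → S; |value| = 62.244898
φ: 0.244898° → 14.69388′; 0.69388 × 60 = 41.63″
Longitude is negative → W; |value| = 55.400000
Longitude: whole degrees 55; 24.00000′ → 24′ and 0.00″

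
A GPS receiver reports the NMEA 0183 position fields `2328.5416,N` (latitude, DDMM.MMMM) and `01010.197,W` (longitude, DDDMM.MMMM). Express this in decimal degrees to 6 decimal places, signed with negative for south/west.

Lat: split at 2 digits → 23° and 28.5416′; 23 + 28.5416/60 = 23.4756933
N → positive
Longitude: split at 3 digits → 010° and 10.197′; 10 + 10.197/60 = 10.1699500
W → negative

23.475693, -10.169950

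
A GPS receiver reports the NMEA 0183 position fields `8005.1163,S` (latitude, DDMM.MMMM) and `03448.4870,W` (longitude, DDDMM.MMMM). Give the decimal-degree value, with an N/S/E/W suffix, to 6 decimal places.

80.085272° S, 34.808117° W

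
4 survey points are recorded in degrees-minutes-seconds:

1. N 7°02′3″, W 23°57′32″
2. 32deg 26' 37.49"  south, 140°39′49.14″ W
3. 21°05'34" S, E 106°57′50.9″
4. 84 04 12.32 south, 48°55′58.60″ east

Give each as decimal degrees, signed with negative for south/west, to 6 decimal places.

Point 1:
  Latitude: 2′ + 3″ = 2.05000′; 7 + 2.05000/60 = 7.0341667
  N ⇒ keep positive
  Longitude: 23 + 57/60 + 32/3600 = 23.9588889
  W ⇒ negate
Point 2:
  Lat: 26′ + 37.49″ = 26.62483′; 32 + 26.62483/60 = 32.4437472
  S → negative
  λ: 39′ + 49.14″ = 39.81900′; 140 + 39.81900/60 = 140.6636500
  hemisphere W, so the sign is −
Point 3:
  φ: 21 + 5/60 + 34/3600 = 21.0927778
  S ⇒ negate
  Lon: 106° + 57/60 + 50.9/3600 = 106 + 0.950000 + 0.014139 = 106.9641389
  E → positive
Point 4:
  Lat: 4′ + 12.32″ = 4.20533′; 84 + 4.20533/60 = 84.0700889
  hemisphere S, so the sign is −
  Lon: 48 + 55/60 + 58.6/3600 = 48.9329444
  E → positive

1. 7.034167, -23.958889
2. -32.443747, -140.663650
3. -21.092778, 106.964139
4. -84.070089, 48.932944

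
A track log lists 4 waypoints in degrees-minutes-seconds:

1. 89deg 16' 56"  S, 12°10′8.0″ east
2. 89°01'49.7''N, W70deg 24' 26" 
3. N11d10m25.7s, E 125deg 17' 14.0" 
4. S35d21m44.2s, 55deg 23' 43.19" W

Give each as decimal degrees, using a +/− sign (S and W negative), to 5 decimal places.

Point 1:
  Lat: 89° + 16/60 + 56/3600 = 89 + 0.266667 + 0.015556 = 89.282222
  S ⇒ negate
  Lon: 12° + 10/60 + 8/3600 = 12 + 0.166667 + 0.002222 = 12.168889
  E ⇒ keep positive
Point 2:
  Latitude: 1′ + 49.7″ = 1.82833′; 89 + 1.82833/60 = 89.030472
  N ⇒ keep positive
  Longitude: 24′ + 26″ = 24.43333′; 70 + 24.43333/60 = 70.407222
  hemisphere W, so the sign is −
Point 3:
  φ: 10′ + 25.7″ = 10.42833′; 11 + 10.42833/60 = 11.173806
  N ⇒ keep positive
  λ: 125° + 17/60 + 14/3600 = 125 + 0.283333 + 0.003889 = 125.287222
  E → positive
Point 4:
  φ: 35 + 21/60 + 44.2/3600 = 35.362278
  hemisphere S, so the sign is −
  λ: 55 + 23/60 + 43.19/3600 = 55.395331
  W ⇒ negate

1. -89.28222, 12.16889
2. 89.03047, -70.40722
3. 11.17381, 125.28722
4. -35.36228, -55.39533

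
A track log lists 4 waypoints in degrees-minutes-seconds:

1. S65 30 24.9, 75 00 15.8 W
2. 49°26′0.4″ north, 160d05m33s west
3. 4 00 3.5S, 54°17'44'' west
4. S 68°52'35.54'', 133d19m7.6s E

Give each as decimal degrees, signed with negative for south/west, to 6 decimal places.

Point 1:
  φ: 30′ + 24.9″ = 30.41500′; 65 + 30.41500/60 = 65.5069167
  hemisphere S, so the sign is −
  Longitude: 0′ + 15.8″ = 0.26333′; 75 + 0.26333/60 = 75.0043889
  W → negative
Point 2:
  Lat: 49° + 26/60 + 0.4/3600 = 49 + 0.433333 + 0.000111 = 49.4334444
  N → positive
  Longitude: 160 + 5/60 + 33/3600 = 160.0925000
  hemisphere W, so the sign is −
Point 3:
  Lat: 4° + 0/60 + 3.5/3600 = 4 + 0.000000 + 0.000972 = 4.0009722
  S → negative
  Lon: 54° + 17/60 + 44/3600 = 54 + 0.283333 + 0.012222 = 54.2955556
  W → negative
Point 4:
  φ: 68 + 52/60 + 35.54/3600 = 68.8765389
  S ⇒ negate
  λ: 133° + 19/60 + 7.6/3600 = 133 + 0.316667 + 0.002111 = 133.3187778
  E → positive

1. -65.506917, -75.004389
2. 49.433444, -160.092500
3. -4.000972, -54.295556
4. -68.876539, 133.318778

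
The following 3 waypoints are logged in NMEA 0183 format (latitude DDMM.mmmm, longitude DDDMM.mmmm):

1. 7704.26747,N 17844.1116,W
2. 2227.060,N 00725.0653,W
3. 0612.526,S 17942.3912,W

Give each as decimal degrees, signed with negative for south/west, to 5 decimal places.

Point 1:
  Lat: split at 2 digits → 77° and 4.26747′; 77 + 4.26747/60 = 77.071125
  N ⇒ keep positive
  λ: split at 3 digits → 178° and 44.1116′; 178 + 44.1116/60 = 178.735193
  hemisphere W, so the sign is −
Point 2:
  φ: split at 2 digits → 22° and 27.06′; 22 + 27.06/60 = 22.451000
  N ⇒ keep positive
  Lon: degrees = first 3 digits = 7, minutes = 25.0653; 7 + 25.0653/60 = 7.417755
  hemisphere W, so the sign is −
Point 3:
  Latitude: degrees = first 2 digits = 6, minutes = 12.526; 6 + 12.526/60 = 6.208767
  S → negative
  λ: degrees = first 3 digits = 179, minutes = 42.3912; 179 + 42.3912/60 = 179.706520
  hemisphere W, so the sign is −

1. 77.07112, -178.73519
2. 22.45100, -7.41776
3. -6.20877, -179.70652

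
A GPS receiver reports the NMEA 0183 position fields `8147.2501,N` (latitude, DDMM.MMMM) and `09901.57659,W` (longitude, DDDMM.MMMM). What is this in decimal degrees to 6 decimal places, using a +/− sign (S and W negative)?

φ: split at 2 digits → 81° and 47.2501′; 81 + 47.2501/60 = 81.7875017
N → positive
λ: degrees = first 3 digits = 99, minutes = 1.57659; 99 + 1.57659/60 = 99.0262765
hemisphere W, so the sign is −

81.787502, -99.026277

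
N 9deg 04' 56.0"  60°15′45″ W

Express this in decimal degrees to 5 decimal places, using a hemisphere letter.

9.08222° N, 60.26250° W

Lat: 9° + 4/60 + 56/3600 = 9 + 0.066667 + 0.015556 = 9.082222
Lon: 60° + 15/60 + 45/3600 = 60 + 0.250000 + 0.012500 = 60.262500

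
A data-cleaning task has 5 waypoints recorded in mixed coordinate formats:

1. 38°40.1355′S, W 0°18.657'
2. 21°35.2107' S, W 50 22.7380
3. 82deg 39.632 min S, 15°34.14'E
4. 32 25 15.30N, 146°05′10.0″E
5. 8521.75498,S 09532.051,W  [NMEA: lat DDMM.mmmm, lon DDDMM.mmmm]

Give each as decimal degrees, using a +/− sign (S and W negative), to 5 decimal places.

1. -38.66893, -0.31095
2. -21.58685, -50.37897
3. -82.66053, 15.56900
4. 32.42092, 146.08611
5. -85.36258, -95.53418

Point 1:
  Lat: 38 + 40.1355/60 = 38.668925
  S ⇒ negate
  Longitude: 0 + 18.657/60 = 0.310950
  W ⇒ negate
Point 2:
  Latitude: 35.2107′ = 0.586845°; total 21.586845
  S → negative
  λ: 50 + 22.738/60 = 50.378967
  W ⇒ negate
Point 3:
  φ: 39.632′ = 0.660533°; total 82.660533
  hemisphere S, so the sign is −
  λ: 15 + 34.14/60 = 15.569000
  E → positive
Point 4:
  Lat: 32° + 25/60 + 15.3/3600 = 32 + 0.416667 + 0.004250 = 32.420917
  N ⇒ keep positive
  Lon: 146° + 5/60 + 10/3600 = 146 + 0.083333 + 0.002778 = 146.086111
  E ⇒ keep positive
Point 5:
  Latitude: degrees = first 2 digits = 85, minutes = 21.75498; 85 + 21.75498/60 = 85.362583
  hemisphere S, so the sign is −
  λ: split at 3 digits → 095° and 32.051′; 95 + 32.051/60 = 95.534183
  W ⇒ negate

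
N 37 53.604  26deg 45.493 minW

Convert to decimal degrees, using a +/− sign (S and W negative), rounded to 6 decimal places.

Latitude: 53.604′ = 0.893400°; total 37.8934000
N ⇒ keep positive
Longitude: 26 + 45.493/60 = 26.7582167
W ⇒ negate

37.893400, -26.758217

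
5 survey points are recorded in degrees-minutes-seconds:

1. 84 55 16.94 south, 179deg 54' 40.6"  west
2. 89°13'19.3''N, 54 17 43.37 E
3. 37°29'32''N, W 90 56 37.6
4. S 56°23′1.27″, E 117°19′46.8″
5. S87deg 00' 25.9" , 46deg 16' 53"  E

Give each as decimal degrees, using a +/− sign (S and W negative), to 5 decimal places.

1. -84.92137, -179.91128
2. 89.22203, 54.29538
3. 37.49222, -90.94378
4. -56.38369, 117.32967
5. -87.00719, 46.28139

Point 1:
  Latitude: 84° + 55/60 + 16.94/3600 = 84 + 0.916667 + 0.004706 = 84.921372
  S ⇒ negate
  Longitude: 54′ + 40.6″ = 54.67667′; 179 + 54.67667/60 = 179.911278
  W → negative
Point 2:
  Latitude: 89 + 13/60 + 19.3/3600 = 89.222028
  N ⇒ keep positive
  Lon: 17′ + 43.37″ = 17.72283′; 54 + 17.72283/60 = 54.295381
  E → positive
Point 3:
  Latitude: 29′ + 32″ = 29.53333′; 37 + 29.53333/60 = 37.492222
  N → positive
  Longitude: 56′ + 37.6″ = 56.62667′; 90 + 56.62667/60 = 90.943778
  hemisphere W, so the sign is −
Point 4:
  Latitude: 56° + 23/60 + 1.27/3600 = 56 + 0.383333 + 0.000353 = 56.383686
  S ⇒ negate
  Lon: 117 + 19/60 + 46.8/3600 = 117.329667
  E ⇒ keep positive
Point 5:
  Lat: 0′ + 25.9″ = 0.43167′; 87 + 0.43167/60 = 87.007194
  hemisphere S, so the sign is −
  Longitude: 46° + 16/60 + 53/3600 = 46 + 0.266667 + 0.014722 = 46.281389
  E → positive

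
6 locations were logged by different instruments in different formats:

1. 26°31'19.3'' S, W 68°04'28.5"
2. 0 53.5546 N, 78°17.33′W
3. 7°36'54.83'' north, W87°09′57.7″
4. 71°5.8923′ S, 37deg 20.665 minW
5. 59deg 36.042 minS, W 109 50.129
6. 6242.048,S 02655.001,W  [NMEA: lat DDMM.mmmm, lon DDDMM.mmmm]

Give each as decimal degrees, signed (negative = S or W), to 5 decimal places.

1. -26.52203, -68.07458
2. 0.89258, -78.28883
3. 7.61523, -87.16603
4. -71.09821, -37.34442
5. -59.60070, -109.83548
6. -62.70080, -26.91668

Point 1:
  Latitude: 31′ + 19.3″ = 31.32167′; 26 + 31.32167/60 = 26.522028
  S ⇒ negate
  Lon: 68° + 4/60 + 28.5/3600 = 68 + 0.066667 + 0.007917 = 68.074583
  hemisphere W, so the sign is −
Point 2:
  Latitude: 0 + 53.5546/60 = 0.892577
  N ⇒ keep positive
  Lon: 78 + 17.33/60 = 78.288833
  hemisphere W, so the sign is −
Point 3:
  Latitude: 36′ + 54.83″ = 36.91383′; 7 + 36.91383/60 = 7.615231
  N → positive
  Lon: 9′ + 57.7″ = 9.96167′; 87 + 9.96167/60 = 87.166028
  W ⇒ negate
Point 4:
  Lat: 5.8923′ = 0.098205°; total 71.098205
  S → negative
  λ: 20.665′ = 0.344417°; total 37.344417
  W → negative
Point 5:
  Lat: 59 + 36.042/60 = 59.600700
  S ⇒ negate
  λ: 109 + 50.129/60 = 109.835483
  W → negative
Point 6:
  Latitude: split at 2 digits → 62° and 42.048′; 62 + 42.048/60 = 62.700800
  S → negative
  Lon: degrees = first 3 digits = 26, minutes = 55.001; 26 + 55.001/60 = 26.916683
  W → negative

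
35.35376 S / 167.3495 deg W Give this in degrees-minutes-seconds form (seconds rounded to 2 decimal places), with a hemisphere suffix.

35°21′13.54″ S, 167°20′58.20″ W

Latitude: whole degrees 35; 21.22560′ → 21′ and 13.5360″
Longitude: 0.349500 × 60 = 20.97000′ → 20′, remainder × 60 = 58.2000″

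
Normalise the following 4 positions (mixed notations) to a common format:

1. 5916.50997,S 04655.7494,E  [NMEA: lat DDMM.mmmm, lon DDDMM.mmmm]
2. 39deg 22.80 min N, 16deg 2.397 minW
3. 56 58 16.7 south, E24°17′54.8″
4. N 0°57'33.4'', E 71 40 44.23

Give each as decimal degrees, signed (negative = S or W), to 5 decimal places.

1. -59.27517, 46.92916
2. 39.38000, -16.03995
3. -56.97131, 24.29856
4. 0.95928, 71.67895

Point 1:
  Lat: split at 2 digits → 59° and 16.50997′; 59 + 16.50997/60 = 59.275166
  hemisphere S, so the sign is −
  Longitude: degrees = first 3 digits = 46, minutes = 55.7494; 46 + 55.7494/60 = 46.929157
  E ⇒ keep positive
Point 2:
  φ: 22.8′ = 0.380000°; total 39.380000
  N ⇒ keep positive
  Longitude: 16 + 2.397/60 = 16.039950
  W → negative
Point 3:
  Lat: 58′ + 16.7″ = 58.27833′; 56 + 58.27833/60 = 56.971306
  hemisphere S, so the sign is −
  Lon: 24 + 17/60 + 54.8/3600 = 24.298556
  E ⇒ keep positive
Point 4:
  Lat: 57′ + 33.4″ = 57.55667′; 0 + 57.55667/60 = 0.959278
  N → positive
  Lon: 40′ + 44.23″ = 40.73717′; 71 + 40.73717/60 = 71.678953
  E ⇒ keep positive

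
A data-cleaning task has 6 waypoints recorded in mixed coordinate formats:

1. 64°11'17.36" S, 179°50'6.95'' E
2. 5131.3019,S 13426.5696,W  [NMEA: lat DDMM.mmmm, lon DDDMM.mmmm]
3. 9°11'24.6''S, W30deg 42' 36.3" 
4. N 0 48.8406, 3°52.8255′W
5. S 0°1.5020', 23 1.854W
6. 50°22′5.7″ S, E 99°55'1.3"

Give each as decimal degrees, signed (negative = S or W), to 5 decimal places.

1. -64.18816, 179.83526
2. -51.52170, -134.44283
3. -9.19017, -30.71008
4. 0.81401, -3.88043
5. -0.02503, -23.03090
6. -50.36825, 99.91703

Point 1:
  Latitude: 64 + 11/60 + 17.36/3600 = 64.188156
  S → negative
  λ: 179 + 50/60 + 6.95/3600 = 179.835264
  E ⇒ keep positive
Point 2:
  φ: degrees = first 2 digits = 51, minutes = 31.3019; 51 + 31.3019/60 = 51.521698
  S ⇒ negate
  λ: degrees = first 3 digits = 134, minutes = 26.5696; 134 + 26.5696/60 = 134.442827
  hemisphere W, so the sign is −
Point 3:
  φ: 11′ + 24.6″ = 11.41000′; 9 + 11.41000/60 = 9.190167
  S ⇒ negate
  Longitude: 42′ + 36.3″ = 42.60500′; 30 + 42.60500/60 = 30.710083
  hemisphere W, so the sign is −
Point 4:
  Latitude: 48.8406′ = 0.814010°; total 0.814010
  N ⇒ keep positive
  Lon: 52.8255′ = 0.880425°; total 3.880425
  W ⇒ negate
Point 5:
  Lat: 1.502′ = 0.025033°; total 0.025033
  S → negative
  λ: 23 + 1.854/60 = 23.030900
  W ⇒ negate
Point 6:
  Latitude: 22′ + 5.7″ = 22.09500′; 50 + 22.09500/60 = 50.368250
  hemisphere S, so the sign is −
  λ: 99 + 55/60 + 1.3/3600 = 99.917028
  E → positive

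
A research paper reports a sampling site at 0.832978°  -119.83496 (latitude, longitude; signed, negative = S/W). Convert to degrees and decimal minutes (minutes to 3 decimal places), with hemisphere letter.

Lat: minutes = (0.832978 − 0) × 60 = 49.97868
Longitude is negative → W; |value| = 119.834960
λ: fractional part 0.834960 → 50.09760 minutes

0° 49.979′ N, 119° 50.098′ W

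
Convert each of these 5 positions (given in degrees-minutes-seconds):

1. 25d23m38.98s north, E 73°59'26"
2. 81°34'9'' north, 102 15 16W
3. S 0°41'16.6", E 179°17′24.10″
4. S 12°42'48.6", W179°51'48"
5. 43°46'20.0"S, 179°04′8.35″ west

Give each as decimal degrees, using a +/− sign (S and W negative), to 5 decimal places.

1. 25.39416, 73.99056
2. 81.56917, -102.25444
3. -0.68794, 179.29003
4. -12.71350, -179.86333
5. -43.77222, -179.06899

Point 1:
  Lat: 25° + 23/60 + 38.98/3600 = 25 + 0.383333 + 0.010828 = 25.394161
  N → positive
  λ: 73 + 59/60 + 26/3600 = 73.990556
  E ⇒ keep positive
Point 2:
  Lat: 81 + 34/60 + 9/3600 = 81.569167
  N → positive
  Longitude: 102° + 15/60 + 16/3600 = 102 + 0.250000 + 0.004444 = 102.254444
  W ⇒ negate
Point 3:
  φ: 41′ + 16.6″ = 41.27667′; 0 + 41.27667/60 = 0.687944
  S → negative
  Longitude: 17′ + 24.1″ = 17.40167′; 179 + 17.40167/60 = 179.290028
  E → positive
Point 4:
  φ: 12 + 42/60 + 48.6/3600 = 12.713500
  hemisphere S, so the sign is −
  Lon: 179° + 51/60 + 48/3600 = 179 + 0.850000 + 0.013333 = 179.863333
  W → negative
Point 5:
  Lat: 46′ + 20″ = 46.33333′; 43 + 46.33333/60 = 43.772222
  hemisphere S, so the sign is −
  λ: 179 + 4/60 + 8.35/3600 = 179.068986
  W → negative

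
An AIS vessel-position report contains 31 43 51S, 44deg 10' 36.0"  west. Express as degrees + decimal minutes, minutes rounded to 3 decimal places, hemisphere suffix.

31° 43.850′ S, 44° 10.600′ W

φ: 43 + 51/60 = 43.85000′
Lon: seconds/60 = 0.60000; minutes = 10 + 0.60000 = 10.60000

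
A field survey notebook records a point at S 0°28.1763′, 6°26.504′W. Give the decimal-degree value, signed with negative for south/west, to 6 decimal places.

-0.469605, -6.441733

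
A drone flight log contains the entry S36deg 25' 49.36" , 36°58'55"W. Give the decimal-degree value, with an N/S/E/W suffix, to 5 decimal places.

36.43038° S, 36.98194° W

Latitude: 36 + 25/60 + 49.36/3600 = 36.430378
Lon: 36° + 58/60 + 55/3600 = 36 + 0.966667 + 0.015278 = 36.981944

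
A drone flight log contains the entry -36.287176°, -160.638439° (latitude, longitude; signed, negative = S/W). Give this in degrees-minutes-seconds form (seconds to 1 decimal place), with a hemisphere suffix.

Latitude is negative → S; |value| = 36.287176
Latitude: 0.287176° → 17.23056′; 0.23056 × 60 = 13.834″
Longitude is negative → W; |value| = 160.638439
λ: whole degrees 160; 38.30634′ → 38′ and 18.380″

36°17′13.8″ S, 160°38′18.4″ W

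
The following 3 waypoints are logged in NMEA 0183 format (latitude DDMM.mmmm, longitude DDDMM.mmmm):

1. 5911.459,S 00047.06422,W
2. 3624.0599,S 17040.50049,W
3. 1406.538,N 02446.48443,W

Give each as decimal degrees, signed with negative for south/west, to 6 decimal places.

Point 1:
  φ: split at 2 digits → 59° and 11.459′; 59 + 11.459/60 = 59.1909833
  S → negative
  Longitude: degrees = first 3 digits = 0, minutes = 47.06422; 0 + 47.06422/60 = 0.7844037
  W ⇒ negate
Point 2:
  φ: degrees = first 2 digits = 36, minutes = 24.0599; 36 + 24.0599/60 = 36.4009983
  S ⇒ negate
  Longitude: degrees = first 3 digits = 170, minutes = 40.50049; 170 + 40.50049/60 = 170.6750082
  W → negative
Point 3:
  Latitude: degrees = first 2 digits = 14, minutes = 6.538; 14 + 6.538/60 = 14.1089667
  N → positive
  λ: degrees = first 3 digits = 24, minutes = 46.48443; 24 + 46.48443/60 = 24.7747405
  W ⇒ negate

1. -59.190983, -0.784404
2. -36.400998, -170.675008
3. 14.108967, -24.774741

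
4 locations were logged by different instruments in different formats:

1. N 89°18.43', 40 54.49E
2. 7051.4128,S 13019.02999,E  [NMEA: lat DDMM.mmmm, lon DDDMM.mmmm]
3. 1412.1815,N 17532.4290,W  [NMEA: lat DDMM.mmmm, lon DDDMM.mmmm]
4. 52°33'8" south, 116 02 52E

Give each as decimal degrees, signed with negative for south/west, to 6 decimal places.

Point 1:
  φ: 89 + 18.43/60 = 89.3071667
  N → positive
  Longitude: 40 + 54.49/60 = 40.9081667
  E → positive
Point 2:
  φ: degrees = first 2 digits = 70, minutes = 51.4128; 70 + 51.4128/60 = 70.8568800
  S ⇒ negate
  Longitude: split at 3 digits → 130° and 19.02999′; 130 + 19.02999/60 = 130.3171665
  E ⇒ keep positive
Point 3:
  φ: degrees = first 2 digits = 14, minutes = 12.1815; 14 + 12.1815/60 = 14.2030250
  N → positive
  λ: degrees = first 3 digits = 175, minutes = 32.429; 175 + 32.429/60 = 175.5404833
  W ⇒ negate
Point 4:
  φ: 52 + 33/60 + 8/3600 = 52.5522222
  S ⇒ negate
  Longitude: 2′ + 52″ = 2.86667′; 116 + 2.86667/60 = 116.0477778
  E ⇒ keep positive

1. 89.307167, 40.908167
2. -70.856880, 130.317167
3. 14.203025, -175.540483
4. -52.552222, 116.047778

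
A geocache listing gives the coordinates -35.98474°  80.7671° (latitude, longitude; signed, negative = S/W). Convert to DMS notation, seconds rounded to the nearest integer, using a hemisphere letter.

35°59′5″ S, 80°46′2″ E

Latitude is negative → S; |value| = 35.984740
φ: 0.984740° → 59.08440′; 0.08440 × 60 = 5.06″
λ: whole degrees 80; 46.02600′ → 46′ and 1.56″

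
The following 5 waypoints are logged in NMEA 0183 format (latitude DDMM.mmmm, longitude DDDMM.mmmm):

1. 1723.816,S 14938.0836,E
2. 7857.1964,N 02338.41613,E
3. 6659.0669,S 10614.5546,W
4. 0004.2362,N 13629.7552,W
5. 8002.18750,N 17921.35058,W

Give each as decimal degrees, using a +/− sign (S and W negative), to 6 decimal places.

Point 1:
  Lat: degrees = first 2 digits = 17, minutes = 23.816; 17 + 23.816/60 = 17.3969333
  S → negative
  Longitude: split at 3 digits → 149° and 38.0836′; 149 + 38.0836/60 = 149.6347267
  E → positive
Point 2:
  Lat: split at 2 digits → 78° and 57.1964′; 78 + 57.1964/60 = 78.9532733
  N ⇒ keep positive
  Longitude: degrees = first 3 digits = 23, minutes = 38.41613; 23 + 38.41613/60 = 23.6402688
  E → positive
Point 3:
  Lat: degrees = first 2 digits = 66, minutes = 59.0669; 66 + 59.0669/60 = 66.9844483
  S ⇒ negate
  Lon: degrees = first 3 digits = 106, minutes = 14.5546; 106 + 14.5546/60 = 106.2425767
  hemisphere W, so the sign is −
Point 4:
  Lat: split at 2 digits → 00° and 4.2362′; 0 + 4.2362/60 = 0.0706033
  N ⇒ keep positive
  Longitude: split at 3 digits → 136° and 29.7552′; 136 + 29.7552/60 = 136.4959200
  hemisphere W, so the sign is −
Point 5:
  Latitude: degrees = first 2 digits = 80, minutes = 2.1875; 80 + 2.1875/60 = 80.0364583
  N → positive
  Lon: split at 3 digits → 179° and 21.35058′; 179 + 21.35058/60 = 179.3558430
  hemisphere W, so the sign is −

1. -17.396933, 149.634727
2. 78.953273, 23.640269
3. -66.984448, -106.242577
4. 0.070603, -136.495920
5. 80.036458, -179.355843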